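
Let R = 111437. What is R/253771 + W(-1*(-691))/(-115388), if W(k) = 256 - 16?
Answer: 457056697/1045790291 ≈ 0.43704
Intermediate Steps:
W(k) = 240
R/253771 + W(-1*(-691))/(-115388) = 111437/253771 + 240/(-115388) = 111437*(1/253771) + 240*(-1/115388) = 111437/253771 - 60/28847 = 457056697/1045790291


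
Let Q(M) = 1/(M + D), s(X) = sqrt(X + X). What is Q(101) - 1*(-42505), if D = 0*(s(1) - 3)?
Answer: 4293006/101 ≈ 42505.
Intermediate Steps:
s(X) = sqrt(2)*sqrt(X) (s(X) = sqrt(2*X) = sqrt(2)*sqrt(X))
D = 0 (D = 0*(sqrt(2)*sqrt(1) - 3) = 0*(sqrt(2)*1 - 3) = 0*(sqrt(2) - 3) = 0*(-3 + sqrt(2)) = 0)
Q(M) = 1/M (Q(M) = 1/(M + 0) = 1/M)
Q(101) - 1*(-42505) = 1/101 - 1*(-42505) = 1/101 + 42505 = 4293006/101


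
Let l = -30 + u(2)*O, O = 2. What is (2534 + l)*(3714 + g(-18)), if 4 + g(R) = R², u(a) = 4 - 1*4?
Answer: 10101136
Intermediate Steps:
u(a) = 0 (u(a) = 4 - 4 = 0)
g(R) = -4 + R²
l = -30 (l = -30 + 0*2 = -30 + 0 = -30)
(2534 + l)*(3714 + g(-18)) = (2534 - 30)*(3714 + (-4 + (-18)²)) = 2504*(3714 + (-4 + 324)) = 2504*(3714 + 320) = 2504*4034 = 10101136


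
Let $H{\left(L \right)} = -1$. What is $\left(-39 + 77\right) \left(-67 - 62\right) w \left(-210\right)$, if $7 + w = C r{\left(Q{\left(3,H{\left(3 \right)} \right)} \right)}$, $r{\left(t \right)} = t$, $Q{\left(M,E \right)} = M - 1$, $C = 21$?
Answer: $36029700$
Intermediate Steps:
$Q{\left(M,E \right)} = -1 + M$ ($Q{\left(M,E \right)} = M - 1 = -1 + M$)
$w = 35$ ($w = -7 + 21 \left(-1 + 3\right) = -7 + 21 \cdot 2 = -7 + 42 = 35$)
$\left(-39 + 77\right) \left(-67 - 62\right) w \left(-210\right) = \left(-39 + 77\right) \left(-67 - 62\right) 35 \left(-210\right) = 38 \left(-129\right) 35 \left(-210\right) = \left(-4902\right) 35 \left(-210\right) = \left(-171570\right) \left(-210\right) = 36029700$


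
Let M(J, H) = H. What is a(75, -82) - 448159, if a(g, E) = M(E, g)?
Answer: -448084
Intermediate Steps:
a(g, E) = g
a(75, -82) - 448159 = 75 - 448159 = -448084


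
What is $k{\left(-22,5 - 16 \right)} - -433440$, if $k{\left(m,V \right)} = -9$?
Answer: $433431$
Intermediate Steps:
$k{\left(-22,5 - 16 \right)} - -433440 = -9 - -433440 = -9 + 433440 = 433431$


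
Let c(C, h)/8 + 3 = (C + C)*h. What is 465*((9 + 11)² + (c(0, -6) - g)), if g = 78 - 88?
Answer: 179490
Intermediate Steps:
c(C, h) = -24 + 16*C*h (c(C, h) = -24 + 8*((C + C)*h) = -24 + 8*((2*C)*h) = -24 + 8*(2*C*h) = -24 + 16*C*h)
g = -10
465*((9 + 11)² + (c(0, -6) - g)) = 465*((9 + 11)² + ((-24 + 16*0*(-6)) - 1*(-10))) = 465*(20² + ((-24 + 0) + 10)) = 465*(400 + (-24 + 10)) = 465*(400 - 14) = 465*386 = 179490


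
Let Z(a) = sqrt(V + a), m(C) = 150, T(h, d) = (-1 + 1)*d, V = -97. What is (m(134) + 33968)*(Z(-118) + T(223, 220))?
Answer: 34118*I*sqrt(215) ≈ 5.0027e+5*I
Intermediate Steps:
T(h, d) = 0 (T(h, d) = 0*d = 0)
Z(a) = sqrt(-97 + a)
(m(134) + 33968)*(Z(-118) + T(223, 220)) = (150 + 33968)*(sqrt(-97 - 118) + 0) = 34118*(sqrt(-215) + 0) = 34118*(I*sqrt(215) + 0) = 34118*(I*sqrt(215)) = 34118*I*sqrt(215)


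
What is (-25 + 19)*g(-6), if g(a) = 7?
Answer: -42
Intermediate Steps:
(-25 + 19)*g(-6) = (-25 + 19)*7 = -6*7 = -42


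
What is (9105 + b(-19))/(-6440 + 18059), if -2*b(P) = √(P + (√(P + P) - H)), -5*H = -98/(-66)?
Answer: 3035/3873 - √(-509190 + 27225*I*√38)/3834270 ≈ 0.7836 - 0.00018855*I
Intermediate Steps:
H = -49/165 (H = -(-98)/(5*(-66)) = -(-98)*(-1)/(5*66) = -⅕*49/33 = -49/165 ≈ -0.29697)
b(P) = -√(49/165 + P + √2*√P)/2 (b(P) = -√(P + (√(P + P) - 1*(-49/165)))/2 = -√(P + (√(2*P) + 49/165))/2 = -√(P + (√2*√P + 49/165))/2 = -√(P + (49/165 + √2*√P))/2 = -√(49/165 + P + √2*√P)/2)
(9105 + b(-19))/(-6440 + 18059) = (9105 - √(8085 + 27225*(-19) + 27225*√2*√(-19))/330)/(-6440 + 18059) = (9105 - √(8085 - 517275 + 27225*√2*(I*√19))/330)/11619 = (9105 - √(8085 - 517275 + 27225*I*√38)/330)*(1/11619) = (9105 - √(-509190 + 27225*I*√38)/330)*(1/11619) = 3035/3873 - √(-509190 + 27225*I*√38)/3834270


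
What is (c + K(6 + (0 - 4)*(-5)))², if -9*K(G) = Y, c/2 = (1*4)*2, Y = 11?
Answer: 17689/81 ≈ 218.38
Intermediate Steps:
c = 16 (c = 2*((1*4)*2) = 2*(4*2) = 2*8 = 16)
K(G) = -11/9 (K(G) = -⅑*11 = -11/9)
(c + K(6 + (0 - 4)*(-5)))² = (16 - 11/9)² = (133/9)² = 17689/81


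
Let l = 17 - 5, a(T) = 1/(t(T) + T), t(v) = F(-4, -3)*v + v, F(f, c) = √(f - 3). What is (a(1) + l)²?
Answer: (383*I + 600*√7)/(3*I + 4*√7) ≈ 148.34 - 5.86*I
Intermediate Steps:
F(f, c) = √(-3 + f)
t(v) = v + I*v*√7 (t(v) = √(-3 - 4)*v + v = √(-7)*v + v = (I*√7)*v + v = I*v*√7 + v = v + I*v*√7)
a(T) = 1/(T + T*(1 + I*√7)) (a(T) = 1/(T*(1 + I*√7) + T) = 1/(T + T*(1 + I*√7)))
l = 12
(a(1) + l)² = (1/(1*(2 + I*√7)) + 12)² = (1/(2 + I*√7) + 12)² = (12 + 1/(2 + I*√7))²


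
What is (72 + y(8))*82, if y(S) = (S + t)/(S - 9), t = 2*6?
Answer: 4264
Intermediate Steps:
t = 12
y(S) = (12 + S)/(-9 + S) (y(S) = (S + 12)/(S - 9) = (12 + S)/(-9 + S))
(72 + y(8))*82 = (72 + (12 + 8)/(-9 + 8))*82 = (72 + 20/(-1))*82 = (72 - 1*20)*82 = (72 - 20)*82 = 52*82 = 4264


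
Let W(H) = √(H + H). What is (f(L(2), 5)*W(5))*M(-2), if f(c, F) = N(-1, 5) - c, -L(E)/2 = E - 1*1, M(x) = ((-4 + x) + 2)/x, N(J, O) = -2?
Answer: 0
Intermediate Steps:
M(x) = (-2 + x)/x
L(E) = 2 - 2*E (L(E) = -2*(E - 1*1) = -2*(E - 1) = -2*(-1 + E) = 2 - 2*E)
W(H) = √2*√H (W(H) = √(2*H) = √2*√H)
f(c, F) = -2 - c
(f(L(2), 5)*W(5))*M(-2) = ((-2 - (2 - 2*2))*(√2*√5))*((-2 - 2)/(-2)) = ((-2 - (2 - 4))*√10)*(-½*(-4)) = ((-2 - 1*(-2))*√10)*2 = ((-2 + 2)*√10)*2 = (0*√10)*2 = 0*2 = 0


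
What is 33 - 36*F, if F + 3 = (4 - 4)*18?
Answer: 141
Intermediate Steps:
F = -3 (F = -3 + (4 - 4)*18 = -3 + 0*18 = -3 + 0 = -3)
33 - 36*F = 33 - 36*(-3) = 33 + 108 = 141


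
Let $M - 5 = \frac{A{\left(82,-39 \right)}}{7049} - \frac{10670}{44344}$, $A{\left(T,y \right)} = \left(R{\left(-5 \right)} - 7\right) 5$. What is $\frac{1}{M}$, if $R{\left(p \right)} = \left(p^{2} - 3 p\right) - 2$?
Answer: $\frac{156290428}{747282385} \approx 0.20915$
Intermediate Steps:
$R{\left(p \right)} = -2 + p^{2} - 3 p$
$A{\left(T,y \right)} = 155$ ($A{\left(T,y \right)} = \left(\left(-2 + \left(-5\right)^{2} - -15\right) - 7\right) 5 = \left(\left(-2 + 25 + 15\right) - 7\right) 5 = \left(38 - 7\right) 5 = 31 \cdot 5 = 155$)
$M = \frac{747282385}{156290428}$ ($M = 5 + \left(\frac{155}{7049} - \frac{10670}{44344}\right) = 5 + \left(155 \cdot \frac{1}{7049} - \frac{5335}{22172}\right) = 5 + \left(\frac{155}{7049} - \frac{5335}{22172}\right) = 5 - \frac{34169755}{156290428} = \frac{747282385}{156290428} \approx 4.7814$)
$\frac{1}{M} = \frac{1}{\frac{747282385}{156290428}} = \frac{156290428}{747282385}$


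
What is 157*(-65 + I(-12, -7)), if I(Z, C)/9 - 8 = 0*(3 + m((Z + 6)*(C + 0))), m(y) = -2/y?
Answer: 1099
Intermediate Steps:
I(Z, C) = 72 (I(Z, C) = 72 + 9*(0*(3 - 2*1/((C + 0)*(Z + 6)))) = 72 + 9*(0*(3 - 2*1/(C*(6 + Z)))) = 72 + 9*(0*(3 - 2/(C*(6 + Z)))) = 72 + 9*0 = 72 + 0 = 72)
157*(-65 + I(-12, -7)) = 157*(-65 + 72) = 157*7 = 1099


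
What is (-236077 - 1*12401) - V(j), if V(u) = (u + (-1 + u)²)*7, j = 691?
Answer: -3586015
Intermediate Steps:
V(u) = 7*u + 7*(-1 + u)²
(-236077 - 1*12401) - V(j) = (-236077 - 1*12401) - (7*691 + 7*(-1 + 691)²) = (-236077 - 12401) - (4837 + 7*690²) = -248478 - (4837 + 7*476100) = -248478 - (4837 + 3332700) = -248478 - 1*3337537 = -248478 - 3337537 = -3586015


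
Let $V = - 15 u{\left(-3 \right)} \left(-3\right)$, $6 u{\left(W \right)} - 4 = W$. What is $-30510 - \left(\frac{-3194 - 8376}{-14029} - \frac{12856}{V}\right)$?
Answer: $- \frac{6059831752}{210435} \approx -28797.0$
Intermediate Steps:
$u{\left(W \right)} = \frac{2}{3} + \frac{W}{6}$
$V = \frac{15}{2}$ ($V = - 15 \left(\frac{2}{3} + \frac{1}{6} \left(-3\right)\right) \left(-3\right) = - 15 \left(\frac{2}{3} - \frac{1}{2}\right) \left(-3\right) = \left(-15\right) \frac{1}{6} \left(-3\right) = \left(- \frac{5}{2}\right) \left(-3\right) = \frac{15}{2} \approx 7.5$)
$-30510 - \left(\frac{-3194 - 8376}{-14029} - \frac{12856}{V}\right) = -30510 - \left(\frac{-3194 - 8376}{-14029} - \frac{12856}{\frac{15}{2}}\right) = -30510 - \left(\left(-3194 - 8376\right) \left(- \frac{1}{14029}\right) - \frac{25712}{15}\right) = -30510 - \left(\left(-11570\right) \left(- \frac{1}{14029}\right) - \frac{25712}{15}\right) = -30510 - \left(\frac{11570}{14029} - \frac{25712}{15}\right) = -30510 - - \frac{360540098}{210435} = -30510 + \frac{360540098}{210435} = - \frac{6059831752}{210435}$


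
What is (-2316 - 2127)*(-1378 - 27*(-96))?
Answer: -5393802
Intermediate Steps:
(-2316 - 2127)*(-1378 - 27*(-96)) = -4443*(-1378 + 2592) = -4443*1214 = -5393802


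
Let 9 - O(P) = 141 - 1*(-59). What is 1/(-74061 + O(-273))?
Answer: -1/74252 ≈ -1.3468e-5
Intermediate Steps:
O(P) = -191 (O(P) = 9 - (141 - 1*(-59)) = 9 - (141 + 59) = 9 - 1*200 = 9 - 200 = -191)
1/(-74061 + O(-273)) = 1/(-74061 - 191) = 1/(-74252) = -1/74252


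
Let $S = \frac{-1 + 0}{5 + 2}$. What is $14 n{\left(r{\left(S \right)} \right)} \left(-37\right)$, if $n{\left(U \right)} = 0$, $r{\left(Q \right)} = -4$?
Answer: $0$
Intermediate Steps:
$S = - \frac{1}{7} \approx -0.14286$
$14 n{\left(r{\left(S \right)} \right)} \left(-37\right) = 14 \cdot 0 \left(-37\right) = 0 \left(-37\right) = 0$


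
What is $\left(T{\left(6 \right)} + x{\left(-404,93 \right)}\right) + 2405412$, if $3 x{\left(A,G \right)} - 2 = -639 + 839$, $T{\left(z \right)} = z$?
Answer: $\frac{7216456}{3} \approx 2.4055 \cdot 10^{6}$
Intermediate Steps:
$x{\left(A,G \right)} = \frac{202}{3}$ ($x{\left(A,G \right)} = \frac{2}{3} + \frac{-639 + 839}{3} = \frac{2}{3} + \frac{1}{3} \cdot 200 = \frac{2}{3} + \frac{200}{3} = \frac{202}{3}$)
$\left(T{\left(6 \right)} + x{\left(-404,93 \right)}\right) + 2405412 = \left(6 + \frac{202}{3}\right) + 2405412 = \frac{220}{3} + 2405412 = \frac{7216456}{3}$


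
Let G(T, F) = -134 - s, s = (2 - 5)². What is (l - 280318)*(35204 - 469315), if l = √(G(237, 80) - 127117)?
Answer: 121689127298 - 2604666*I*√3535 ≈ 1.2169e+11 - 1.5486e+8*I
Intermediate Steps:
s = 9 (s = (-3)² = 9)
G(T, F) = -143 (G(T, F) = -134 - 1*9 = -134 - 9 = -143)
l = 6*I*√3535 (l = √(-143 - 127117) = √(-127260) = 6*I*√3535 ≈ 356.74*I)
(l - 280318)*(35204 - 469315) = (6*I*√3535 - 280318)*(35204 - 469315) = (-280318 + 6*I*√3535)*(-434111) = 121689127298 - 2604666*I*√3535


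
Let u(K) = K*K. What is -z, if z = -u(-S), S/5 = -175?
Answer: 765625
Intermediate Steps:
S = -875 (S = 5*(-175) = -875)
u(K) = K²
z = -765625 (z = -(-1*(-875))² = -1*875² = -1*765625 = -765625)
-z = -1*(-765625) = 765625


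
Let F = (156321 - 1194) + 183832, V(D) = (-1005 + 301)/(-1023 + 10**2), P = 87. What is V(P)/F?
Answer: 704/312859157 ≈ 2.2502e-6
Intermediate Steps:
V(D) = 704/923 (V(D) = -704/(-1023 + 100) = -704/(-923) = -704*(-1/923) = 704/923)
F = 338959 (F = 155127 + 183832 = 338959)
V(P)/F = (704/923)/338959 = (704/923)*(1/338959) = 704/312859157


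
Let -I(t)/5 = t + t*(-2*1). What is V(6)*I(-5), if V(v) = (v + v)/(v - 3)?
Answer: -100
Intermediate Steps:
I(t) = 5*t (I(t) = -5*(t + t*(-2*1)) = -5*(t + t*(-2)) = -5*(t - 2*t) = -(-5)*t = 5*t)
V(v) = 2*v/(-3 + v) (V(v) = (2*v)/(-3 + v) = 2*v/(-3 + v))
V(6)*I(-5) = (2*6/(-3 + 6))*(5*(-5)) = (2*6/3)*(-25) = (2*6*(⅓))*(-25) = 4*(-25) = -100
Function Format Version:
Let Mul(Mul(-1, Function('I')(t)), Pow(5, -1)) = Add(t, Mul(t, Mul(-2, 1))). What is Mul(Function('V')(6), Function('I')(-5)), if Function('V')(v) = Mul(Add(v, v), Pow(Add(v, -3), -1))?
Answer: -100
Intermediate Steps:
Function('I')(t) = Mul(5, t) (Function('I')(t) = Mul(-5, Add(t, Mul(t, Mul(-2, 1)))) = Mul(-5, Add(t, Mul(t, -2))) = Mul(-5, Add(t, Mul(-2, t))) = Mul(-5, Mul(-1, t)) = Mul(5, t))
Function('V')(v) = Mul(2, v, Pow(Add(-3, v), -1)) (Function('V')(v) = Mul(Mul(2, v), Pow(Add(-3, v), -1)) = Mul(2, v, Pow(Add(-3, v), -1)))
Mul(Function('V')(6), Function('I')(-5)) = Mul(Mul(2, 6, Pow(Add(-3, 6), -1)), Mul(5, -5)) = Mul(Mul(2, 6, Pow(3, -1)), -25) = Mul(Mul(2, 6, Rational(1, 3)), -25) = Mul(4, -25) = -100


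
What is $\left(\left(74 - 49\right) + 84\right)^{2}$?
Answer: $11881$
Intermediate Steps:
$\left(\left(74 - 49\right) + 84\right)^{2} = \left(25 + 84\right)^{2} = 109^{2} = 11881$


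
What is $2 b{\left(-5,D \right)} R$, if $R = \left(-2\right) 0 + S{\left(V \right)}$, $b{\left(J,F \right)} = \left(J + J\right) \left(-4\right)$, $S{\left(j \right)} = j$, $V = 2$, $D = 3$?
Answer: $160$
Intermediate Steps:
$b{\left(J,F \right)} = - 8 J$ ($b{\left(J,F \right)} = 2 J \left(-4\right) = - 8 J$)
$R = 2$ ($R = \left(-2\right) 0 + 2 = 0 + 2 = 2$)
$2 b{\left(-5,D \right)} R = 2 \left(\left(-8\right) \left(-5\right)\right) 2 = 2 \cdot 40 \cdot 2 = 80 \cdot 2 = 160$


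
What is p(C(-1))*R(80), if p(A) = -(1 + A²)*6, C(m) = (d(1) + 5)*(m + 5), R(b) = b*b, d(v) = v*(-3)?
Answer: -2496000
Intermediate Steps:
d(v) = -3*v
R(b) = b²
C(m) = 10 + 2*m (C(m) = (-3*1 + 5)*(m + 5) = (-3 + 5)*(5 + m) = 2*(5 + m) = 10 + 2*m)
p(A) = -6 - 6*A² (p(A) = -(6 + 6*A²) = -6 - 6*A²)
p(C(-1))*R(80) = (-6 - 6*(10 + 2*(-1))²)*80² = (-6 - 6*(10 - 2)²)*6400 = (-6 - 6*8²)*6400 = (-6 - 6*64)*6400 = (-6 - 384)*6400 = -390*6400 = -2496000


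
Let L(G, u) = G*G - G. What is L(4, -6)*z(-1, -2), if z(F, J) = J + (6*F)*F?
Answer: 48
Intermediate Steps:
L(G, u) = G**2 - G
z(F, J) = J + 6*F**2
L(4, -6)*z(-1, -2) = (4*(-1 + 4))*(-2 + 6*(-1)**2) = (4*3)*(-2 + 6*1) = 12*(-2 + 6) = 12*4 = 48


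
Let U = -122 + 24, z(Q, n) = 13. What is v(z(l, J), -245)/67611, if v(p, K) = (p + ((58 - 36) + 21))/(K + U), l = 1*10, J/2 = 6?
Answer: -8/3312939 ≈ -2.4148e-6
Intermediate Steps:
J = 12 (J = 2*6 = 12)
l = 10
U = -98
v(p, K) = (43 + p)/(-98 + K) (v(p, K) = (p + ((58 - 36) + 21))/(K - 98) = (p + (22 + 21))/(-98 + K) = (p + 43)/(-98 + K) = (43 + p)/(-98 + K))
v(z(l, J), -245)/67611 = ((43 + 13)/(-98 - 245))/67611 = (56/(-343))*(1/67611) = -1/343*56*(1/67611) = -8/49*1/67611 = -8/3312939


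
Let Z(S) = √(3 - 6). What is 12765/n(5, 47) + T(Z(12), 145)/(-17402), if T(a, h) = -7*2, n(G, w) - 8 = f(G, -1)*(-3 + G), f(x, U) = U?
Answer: 5288967/2486 ≈ 2127.5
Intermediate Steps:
Z(S) = I*√3 (Z(S) = √(-3) = I*√3)
n(G, w) = 11 - G (n(G, w) = 8 - (-3 + G) = 8 + (3 - G) = 11 - G)
T(a, h) = -14
12765/n(5, 47) + T(Z(12), 145)/(-17402) = 12765/(11 - 1*5) - 14/(-17402) = 12765/(11 - 5) - 14*(-1/17402) = 12765/6 + 1/1243 = 12765*(⅙) + 1/1243 = 4255/2 + 1/1243 = 5288967/2486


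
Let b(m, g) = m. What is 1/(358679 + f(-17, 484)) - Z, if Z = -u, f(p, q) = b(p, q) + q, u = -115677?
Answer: -41544931841/359146 ≈ -1.1568e+5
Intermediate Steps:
f(p, q) = p + q
Z = 115677 (Z = -1*(-115677) = 115677)
1/(358679 + f(-17, 484)) - Z = 1/(358679 + (-17 + 484)) - 1*115677 = 1/(358679 + 467) - 115677 = 1/359146 - 115677 = -41544931841/359146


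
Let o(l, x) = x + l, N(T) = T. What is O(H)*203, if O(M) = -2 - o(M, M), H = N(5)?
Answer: -2436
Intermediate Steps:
o(l, x) = l + x
H = 5
O(M) = -2 - 2*M (O(M) = -2 - (M + M) = -2 - 2*M)
O(H)*203 = (-2 - 2*5)*203 = (-2 - 10)*203 = -12*203 = -2436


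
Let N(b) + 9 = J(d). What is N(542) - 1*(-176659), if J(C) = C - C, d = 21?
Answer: 176650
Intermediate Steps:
J(C) = 0
N(b) = -9 (N(b) = -9 + 0 = -9)
N(542) - 1*(-176659) = -9 - 1*(-176659) = -9 + 176659 = 176650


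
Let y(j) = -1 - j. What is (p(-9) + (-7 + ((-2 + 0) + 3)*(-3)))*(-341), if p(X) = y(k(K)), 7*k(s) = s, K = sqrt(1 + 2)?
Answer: 3751 + 341*sqrt(3)/7 ≈ 3835.4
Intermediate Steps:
K = sqrt(3) ≈ 1.7320
k(s) = s/7
p(X) = -1 - sqrt(3)/7
(p(-9) + (-7 + ((-2 + 0) + 3)*(-3)))*(-341) = ((-1 - sqrt(3)/7) + (-7 + ((-2 + 0) + 3)*(-3)))*(-341) = ((-1 - sqrt(3)/7) + (-7 + (-2 + 3)*(-3)))*(-341) = ((-1 - sqrt(3)/7) + (-7 + 1*(-3)))*(-341) = ((-1 - sqrt(3)/7) + (-7 - 3))*(-341) = ((-1 - sqrt(3)/7) - 10)*(-341) = (-11 - sqrt(3)/7)*(-341) = 3751 + 341*sqrt(3)/7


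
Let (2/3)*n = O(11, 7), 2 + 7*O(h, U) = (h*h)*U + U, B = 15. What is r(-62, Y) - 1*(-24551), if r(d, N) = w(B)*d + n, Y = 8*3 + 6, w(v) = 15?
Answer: 166625/7 ≈ 23804.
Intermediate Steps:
O(h, U) = -2/7 + U/7 + U*h²/7 (O(h, U) = -2/7 + ((h*h)*U + U)/7 = -2/7 + (h²*U + U)/7 = -2/7 + (U*h² + U)/7 = -2/7 + (U + U*h²)/7 = -2/7 + (U/7 + U*h²/7) = -2/7 + U/7 + U*h²/7)
Y = 30 (Y = 24 + 6 = 30)
n = 1278/7 (n = 3*(-2/7 + (⅐)*7 + (⅐)*7*11²)/2 = 3*(-2/7 + 1 + (⅐)*7*121)/2 = 3*(-2/7 + 1 + 121)/2 = (3/2)*(852/7) = 1278/7 ≈ 182.57)
r(d, N) = 1278/7 + 15*d (r(d, N) = 15*d + 1278/7 = 1278/7 + 15*d)
r(-62, Y) - 1*(-24551) = (1278/7 + 15*(-62)) - 1*(-24551) = (1278/7 - 930) + 24551 = -5232/7 + 24551 = 166625/7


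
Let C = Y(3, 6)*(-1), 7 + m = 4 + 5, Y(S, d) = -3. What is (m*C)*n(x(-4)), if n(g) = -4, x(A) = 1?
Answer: -24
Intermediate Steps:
m = 2 (m = -7 + (4 + 5) = -7 + 9 = 2)
C = 3 (C = -3*(-1) = 3)
(m*C)*n(x(-4)) = (2*3)*(-4) = 6*(-4) = -24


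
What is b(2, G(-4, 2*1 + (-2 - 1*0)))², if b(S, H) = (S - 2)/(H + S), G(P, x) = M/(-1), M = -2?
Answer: 0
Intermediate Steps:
G(P, x) = 2 (G(P, x) = -2/(-1) = -2*(-1) = 2)
b(S, H) = (-2 + S)/(H + S)
b(2, G(-4, 2*1 + (-2 - 1*0)))² = ((-2 + 2)/(2 + 2))² = (0/4)² = ((¼)*0)² = 0² = 0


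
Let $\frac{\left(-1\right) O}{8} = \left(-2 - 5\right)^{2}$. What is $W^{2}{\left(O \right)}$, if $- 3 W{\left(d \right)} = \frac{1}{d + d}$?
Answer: $\frac{1}{5531904} \approx 1.8077 \cdot 10^{-7}$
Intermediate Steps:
$O = -392$ ($O = - 8 \left(-2 - 5\right)^{2} = - 8 \left(-7\right)^{2} = \left(-8\right) 49 = -392$)
$W{\left(d \right)} = - \frac{1}{6 d}$ ($W{\left(d \right)} = - \frac{1}{3 \left(d + d\right)} = - \frac{1}{3 \cdot 2 d} = - \frac{\frac{1}{2} \frac{1}{d}}{3} = - \frac{1}{6 d}$)
$W^{2}{\left(O \right)} = \left(- \frac{1}{6 \left(-392\right)}\right)^{2} = \left(\left(- \frac{1}{6}\right) \left(- \frac{1}{392}\right)\right)^{2} = \left(\frac{1}{2352}\right)^{2} = \frac{1}{5531904}$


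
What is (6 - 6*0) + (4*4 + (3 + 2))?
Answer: 27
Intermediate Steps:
(6 - 6*0) + (4*4 + (3 + 2)) = (6 + 0) + (16 + 5) = 6 + 21 = 27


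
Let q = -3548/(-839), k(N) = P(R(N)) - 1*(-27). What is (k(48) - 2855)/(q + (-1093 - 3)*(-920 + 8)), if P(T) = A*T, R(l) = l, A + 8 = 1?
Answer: -663649/209656919 ≈ -0.0031654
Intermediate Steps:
A = -7 (A = -8 + 1 = -7)
P(T) = -7*T
k(N) = 27 - 7*N (k(N) = -7*N - 1*(-27) = -7*N + 27 = 27 - 7*N)
q = 3548/839 (q = -3548*(-1/839) = 3548/839 ≈ 4.2288)
(k(48) - 2855)/(q + (-1093 - 3)*(-920 + 8)) = ((27 - 7*48) - 2855)/(3548/839 + (-1093 - 3)*(-920 + 8)) = ((27 - 336) - 2855)/(3548/839 - 1096*(-912)) = (-309 - 2855)/(3548/839 + 999552) = -3164/838627676/839 = -3164*839/838627676 = -663649/209656919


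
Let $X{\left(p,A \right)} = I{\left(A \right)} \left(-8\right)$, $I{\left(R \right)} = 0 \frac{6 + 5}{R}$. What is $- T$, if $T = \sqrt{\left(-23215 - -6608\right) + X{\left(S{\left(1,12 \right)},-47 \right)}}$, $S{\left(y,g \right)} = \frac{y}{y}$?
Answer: $- i \sqrt{16607} \approx - 128.87 i$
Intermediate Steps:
$S{\left(y,g \right)} = 1$
$I{\left(R \right)} = 0$ ($I{\left(R \right)} = 0 \frac{11}{R} = 0$)
$X{\left(p,A \right)} = 0$ ($X{\left(p,A \right)} = 0 \left(-8\right) = 0$)
$T = i \sqrt{16607}$ ($T = \sqrt{\left(-23215 - -6608\right) + 0} = \sqrt{\left(-23215 + 6608\right) + 0} = \sqrt{-16607 + 0} = \sqrt{-16607} = i \sqrt{16607} \approx 128.87 i$)
$- T = - i \sqrt{16607}$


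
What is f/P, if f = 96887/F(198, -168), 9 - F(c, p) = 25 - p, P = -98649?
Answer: 96887/18151416 ≈ 0.0053377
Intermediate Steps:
F(c, p) = -16 + p (F(c, p) = 9 - (25 - p) = 9 + (-25 + p) = -16 + p)
f = -96887/184 (f = 96887/(-16 - 168) = 96887/(-184) = 96887*(-1/184) = -96887/184 ≈ -526.56)
f/P = -96887/184/(-98649) = -96887/184*(-1/98649) = 96887/18151416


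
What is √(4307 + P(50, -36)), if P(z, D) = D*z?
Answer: √2507 ≈ 50.070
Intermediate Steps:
√(4307 + P(50, -36)) = √(4307 - 36*50) = √(4307 - 1800) = √2507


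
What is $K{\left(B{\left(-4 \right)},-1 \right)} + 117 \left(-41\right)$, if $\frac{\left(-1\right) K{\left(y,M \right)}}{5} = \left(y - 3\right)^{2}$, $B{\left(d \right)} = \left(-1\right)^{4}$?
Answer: $-4817$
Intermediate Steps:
$B{\left(d \right)} = 1$
$K{\left(y,M \right)} = - 5 \left(-3 + y\right)^{2}$ ($K{\left(y,M \right)} = - 5 \left(y - 3\right)^{2} = - 5 \left(-3 + y\right)^{2}$)
$K{\left(B{\left(-4 \right)},-1 \right)} + 117 \left(-41\right) = - 5 \left(-3 + 1\right)^{2} + 117 \left(-41\right) = - 5 \left(-2\right)^{2} - 4797 = \left(-5\right) 4 - 4797 = -20 - 4797 = -4817$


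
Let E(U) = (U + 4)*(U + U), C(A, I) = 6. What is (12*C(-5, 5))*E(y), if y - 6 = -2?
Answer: 4608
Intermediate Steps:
y = 4 (y = 6 - 2 = 4)
E(U) = 2*U*(4 + U) (E(U) = (4 + U)*(2*U) = 2*U*(4 + U))
(12*C(-5, 5))*E(y) = (12*6)*(2*4*(4 + 4)) = 72*(2*4*8) = 72*64 = 4608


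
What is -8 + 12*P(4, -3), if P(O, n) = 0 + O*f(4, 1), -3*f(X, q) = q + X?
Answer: -88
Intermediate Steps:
f(X, q) = -X/3 - q/3 (f(X, q) = -(q + X)/3 = -(X + q)/3 = -X/3 - q/3)
P(O, n) = -5*O/3 (P(O, n) = 0 + O*(-⅓*4 - ⅓*1) = 0 + O*(-4/3 - ⅓) = 0 + O*(-5/3) = 0 - 5*O/3 = -5*O/3)
-8 + 12*P(4, -3) = -8 + 12*(-5/3*4) = -8 + 12*(-20/3) = -8 - 80 = -88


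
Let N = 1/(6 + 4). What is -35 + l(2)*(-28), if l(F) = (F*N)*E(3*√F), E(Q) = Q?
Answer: -35 - 84*√2/5 ≈ -58.759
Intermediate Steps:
N = ⅒ (N = 1/10 = ⅒ ≈ 0.10000)
l(F) = 3*F^(3/2)/10 (l(F) = (F*(⅒))*(3*√F) = (F/10)*(3*√F) = 3*F^(3/2)/10)
-35 + l(2)*(-28) = -35 + (3*2^(3/2)/10)*(-28) = -35 + (3*(2*√2)/10)*(-28) = -35 + (3*√2/5)*(-28) = -35 - 84*√2/5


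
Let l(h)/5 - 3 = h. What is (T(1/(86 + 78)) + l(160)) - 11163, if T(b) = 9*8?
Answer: -10276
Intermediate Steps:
l(h) = 15 + 5*h
T(b) = 72
(T(1/(86 + 78)) + l(160)) - 11163 = (72 + (15 + 5*160)) - 11163 = (72 + (15 + 800)) - 11163 = (72 + 815) - 11163 = 887 - 11163 = -10276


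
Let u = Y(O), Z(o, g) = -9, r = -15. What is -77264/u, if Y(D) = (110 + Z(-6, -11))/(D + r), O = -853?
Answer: 67065152/101 ≈ 6.6401e+5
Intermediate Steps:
Y(D) = 101/(-15 + D) (Y(D) = (110 - 9)/(D - 15) = 101/(-15 + D))
u = -101/868 (u = 101/(-15 - 853) = 101/(-868) = 101*(-1/868) = -101/868 ≈ -0.11636)
-77264/u = -77264/(-101/868) = -77264*(-868/101) = 67065152/101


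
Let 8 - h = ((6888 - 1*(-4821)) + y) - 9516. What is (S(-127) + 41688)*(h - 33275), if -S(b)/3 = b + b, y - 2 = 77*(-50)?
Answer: -1341929400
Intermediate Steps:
y = -3848 (y = 2 + 77*(-50) = 2 - 3850 = -3848)
h = 1663 (h = 8 - (((6888 - 1*(-4821)) - 3848) - 9516) = 8 - (((6888 + 4821) - 3848) - 9516) = 8 - ((11709 - 3848) - 9516) = 8 - (7861 - 9516) = 8 - 1*(-1655) = 8 + 1655 = 1663)
S(b) = -6*b (S(b) = -3*(b + b) = -6*b)
(S(-127) + 41688)*(h - 33275) = (-6*(-127) + 41688)*(1663 - 33275) = (762 + 41688)*(-31612) = 42450*(-31612) = -1341929400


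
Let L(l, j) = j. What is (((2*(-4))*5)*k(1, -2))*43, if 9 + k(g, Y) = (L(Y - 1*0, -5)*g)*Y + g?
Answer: -3440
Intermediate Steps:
k(g, Y) = -9 + g - 5*Y*g (k(g, Y) = -9 + ((-5*g)*Y + g) = -9 + (-5*Y*g + g) = -9 + (g - 5*Y*g) = -9 + g - 5*Y*g)
(((2*(-4))*5)*k(1, -2))*43 = (((2*(-4))*5)*(-9 + 1 - 5*(-2)*1))*43 = ((-8*5)*(-9 + 1 + 10))*43 = -40*2*43 = -80*43 = -3440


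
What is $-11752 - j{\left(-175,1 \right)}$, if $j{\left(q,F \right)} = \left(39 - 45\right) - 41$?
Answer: $-11705$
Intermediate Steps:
$j{\left(q,F \right)} = -47$ ($j{\left(q,F \right)} = -6 - 41 = -47$)
$-11752 - j{\left(-175,1 \right)} = -11752 - -47 = -11752 + 47 = -11705$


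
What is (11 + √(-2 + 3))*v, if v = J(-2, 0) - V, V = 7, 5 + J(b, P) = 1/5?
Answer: -708/5 ≈ -141.60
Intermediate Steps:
J(b, P) = -24/5 (J(b, P) = -5 + 1/5 = -5 + ⅕ = -24/5)
v = -59/5 (v = -24/5 - 1*7 = -24/5 - 7 = -59/5 ≈ -11.800)
(11 + √(-2 + 3))*v = (11 + √(-2 + 3))*(-59/5) = (11 + √1)*(-59/5) = (11 + 1)*(-59/5) = 12*(-59/5) = -708/5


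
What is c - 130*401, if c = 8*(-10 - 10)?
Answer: -52290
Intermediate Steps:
c = -160 (c = 8*(-20) = -160)
c - 130*401 = -160 - 130*401 = -160 - 52130 = -52290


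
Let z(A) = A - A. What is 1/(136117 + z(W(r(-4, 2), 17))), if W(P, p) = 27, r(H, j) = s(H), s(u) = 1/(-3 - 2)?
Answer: 1/136117 ≈ 7.3466e-6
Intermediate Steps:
s(u) = -⅕ (s(u) = 1/(-5) = -⅕)
r(H, j) = -⅕
z(A) = 0
1/(136117 + z(W(r(-4, 2), 17))) = 1/(136117 + 0) = 1/136117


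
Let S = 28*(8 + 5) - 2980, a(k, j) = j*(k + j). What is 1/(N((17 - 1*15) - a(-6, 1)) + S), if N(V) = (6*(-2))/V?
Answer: -7/18324 ≈ -0.00038201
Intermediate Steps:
a(k, j) = j*(j + k)
N(V) = -12/V
S = -2616 (S = 28*13 - 2980 = 364 - 2980 = -2616)
1/(N((17 - 1*15) - a(-6, 1)) + S) = 1/(-12/((17 - 1*15) - (1 - 6)) - 2616) = 1/(-12/((17 - 15) - (-5)) - 2616) = 1/(-12/(2 - 1*(-5)) - 2616) = 1/(-12/(2 + 5) - 2616) = 1/(-12/7 - 2616) = 1/(-18324/7) = -7/18324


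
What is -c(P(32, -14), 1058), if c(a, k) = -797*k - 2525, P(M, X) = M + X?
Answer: 845751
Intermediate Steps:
c(a, k) = -2525 - 797*k
-c(P(32, -14), 1058) = -(-2525 - 797*1058) = -(-2525 - 843226) = -1*(-845751) = 845751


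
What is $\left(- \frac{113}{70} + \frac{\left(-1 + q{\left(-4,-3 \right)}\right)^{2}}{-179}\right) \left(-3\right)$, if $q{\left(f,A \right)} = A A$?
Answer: $\frac{74121}{12530} \approx 5.9155$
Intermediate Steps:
$q{\left(f,A \right)} = A^{2}$
$\left(- \frac{113}{70} + \frac{\left(-1 + q{\left(-4,-3 \right)}\right)^{2}}{-179}\right) \left(-3\right) = \left(- \frac{113}{70} + \frac{\left(-1 + \left(-3\right)^{2}\right)^{2}}{-179}\right) \left(-3\right) = \left(\left(-113\right) \frac{1}{70} + \left(-1 + 9\right)^{2} \left(- \frac{1}{179}\right)\right) \left(-3\right) = \left(- \frac{113}{70} + 8^{2} \left(- \frac{1}{179}\right)\right) \left(-3\right) = \left(- \frac{113}{70} + 64 \left(- \frac{1}{179}\right)\right) \left(-3\right) = \left(- \frac{113}{70} - \frac{64}{179}\right) \left(-3\right) = \left(- \frac{24707}{12530}\right) \left(-3\right) = \frac{74121}{12530}$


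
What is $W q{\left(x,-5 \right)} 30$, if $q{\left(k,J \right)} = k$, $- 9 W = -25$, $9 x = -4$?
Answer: $- \frac{1000}{27} \approx -37.037$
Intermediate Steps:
$x = - \frac{4}{9}$ ($x = \frac{1}{9} \left(-4\right) = - \frac{4}{9} \approx -0.44444$)
$W = \frac{25}{9}$ ($W = \left(- \frac{1}{9}\right) \left(-25\right) = \frac{25}{9} \approx 2.7778$)
$W q{\left(x,-5 \right)} 30 = \frac{25}{9} \left(- \frac{4}{9}\right) 30 = \left(- \frac{100}{81}\right) 30 = - \frac{1000}{27}$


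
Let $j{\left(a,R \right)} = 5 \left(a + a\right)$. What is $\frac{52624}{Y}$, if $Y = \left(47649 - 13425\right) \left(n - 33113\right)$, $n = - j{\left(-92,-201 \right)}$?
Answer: $- \frac{143}{2993949} \approx -4.7763 \cdot 10^{-5}$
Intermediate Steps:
$j{\left(a,R \right)} = 10 a$ ($j{\left(a,R \right)} = 5 \cdot 2 a = 10 a$)
$n = 920$ ($n = - 10 \left(-92\right) = \left(-1\right) \left(-920\right) = 920$)
$Y = -1101773232$ ($Y = \left(47649 - 13425\right) \left(920 - 33113\right) = 34224 \left(-32193\right) = -1101773232$)
$\frac{52624}{Y} = \frac{52624}{-1101773232} = 52624 \left(- \frac{1}{1101773232}\right) = - \frac{143}{2993949}$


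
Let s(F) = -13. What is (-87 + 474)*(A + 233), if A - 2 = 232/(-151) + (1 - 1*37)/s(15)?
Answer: 179461575/1963 ≈ 91422.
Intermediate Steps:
A = 6346/1963 (A = 2 + (232/(-151) + (1 - 1*37)/(-13)) = 2 + (232*(-1/151) + (1 - 37)*(-1/13)) = 2 + (-232/151 - 36*(-1/13)) = 2 + (-232/151 + 36/13) = 2 + 2420/1963 = 6346/1963 ≈ 3.2328)
(-87 + 474)*(A + 233) = (-87 + 474)*(6346/1963 + 233) = 387*(463725/1963) = 179461575/1963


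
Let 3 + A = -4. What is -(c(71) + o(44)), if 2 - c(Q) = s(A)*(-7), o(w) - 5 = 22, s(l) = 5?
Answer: -64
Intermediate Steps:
A = -7 (A = -3 - 4 = -7)
o(w) = 27 (o(w) = 5 + 22 = 27)
c(Q) = 37 (c(Q) = 2 - 5*(-7) = 2 - 1*(-35) = 2 + 35 = 37)
-(c(71) + o(44)) = -(37 + 27) = -1*64 = -64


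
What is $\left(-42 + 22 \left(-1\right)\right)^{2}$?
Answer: $4096$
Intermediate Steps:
$\left(-42 + 22 \left(-1\right)\right)^{2} = \left(-42 - 22\right)^{2} = \left(-64\right)^{2} = 4096$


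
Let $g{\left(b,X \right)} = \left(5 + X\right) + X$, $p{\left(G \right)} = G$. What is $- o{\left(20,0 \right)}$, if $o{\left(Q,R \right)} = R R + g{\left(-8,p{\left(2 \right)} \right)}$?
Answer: $-9$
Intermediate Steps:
$g{\left(b,X \right)} = 5 + 2 X$
$o{\left(Q,R \right)} = 9 + R^{2}$ ($o{\left(Q,R \right)} = R R + \left(5 + 2 \cdot 2\right) = R^{2} + \left(5 + 4\right) = R^{2} + 9 = 9 + R^{2}$)
$- o{\left(20,0 \right)} = - (9 + 0^{2}) = - (9 + 0) = \left(-1\right) 9 = -9$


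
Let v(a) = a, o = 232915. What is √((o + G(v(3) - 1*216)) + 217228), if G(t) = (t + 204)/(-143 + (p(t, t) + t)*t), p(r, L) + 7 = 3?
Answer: √955735552423310/46078 ≈ 670.93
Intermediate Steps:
p(r, L) = -4 (p(r, L) = -7 + 3 = -4)
G(t) = (204 + t)/(-143 + t*(-4 + t)) (G(t) = (t + 204)/(-143 + (-4 + t)*t) = (204 + t)/(-143 + t*(-4 + t)))
√((o + G(v(3) - 1*216)) + 217228) = √((232915 + (204 + (3 - 1*216))/(-143 + (3 - 1*216)² - 4*(3 - 1*216))) + 217228) = √((232915 + (204 + (3 - 216))/(-143 + (3 - 216)² - 4*(3 - 216))) + 217228) = √((232915 + (204 - 213)/(-143 + (-213)² - 4*(-213))) + 217228) = √((232915 - 9/(-143 + 45369 + 852)) + 217228) = √((232915 - 9/46078) + 217228) = √(10732257361/46078 + 217228) = √(20741689145/46078) = √955735552423310/46078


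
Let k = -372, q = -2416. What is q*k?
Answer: 898752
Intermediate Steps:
q*k = -2416*(-372) = 898752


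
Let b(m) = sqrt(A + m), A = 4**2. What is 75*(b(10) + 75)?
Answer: 5625 + 75*sqrt(26) ≈ 6007.4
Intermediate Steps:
A = 16
b(m) = sqrt(16 + m)
75*(b(10) + 75) = 75*(sqrt(16 + 10) + 75) = 75*(sqrt(26) + 75) = 75*(75 + sqrt(26)) = 5625 + 75*sqrt(26)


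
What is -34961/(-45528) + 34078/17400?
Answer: 89992691/33007800 ≈ 2.7264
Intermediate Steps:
-34961/(-45528) + 34078/17400 = -34961*(-1/45528) + 34078*(1/17400) = 34961/45528 + 17039/8700 = 89992691/33007800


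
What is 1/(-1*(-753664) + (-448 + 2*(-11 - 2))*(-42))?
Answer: 1/773572 ≈ 1.2927e-6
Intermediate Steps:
1/(-1*(-753664) + (-448 + 2*(-11 - 2))*(-42)) = 1/(753664 + (-448 + 2*(-13))*(-42)) = 1/(753664 + (-448 - 26)*(-42)) = 1/(753664 - 474*(-42)) = 1/(753664 + 19908) = 1/773572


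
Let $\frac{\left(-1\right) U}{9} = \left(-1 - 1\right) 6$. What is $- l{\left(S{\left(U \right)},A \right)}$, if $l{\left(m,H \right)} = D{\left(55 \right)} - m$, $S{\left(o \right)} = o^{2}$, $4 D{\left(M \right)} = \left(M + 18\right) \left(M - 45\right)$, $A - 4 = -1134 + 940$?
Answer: $\frac{22963}{2} \approx 11482.0$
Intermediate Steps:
$A = -190$ ($A = 4 + \left(-1134 + 940\right) = 4 - 194 = -190$)
$D{\left(M \right)} = \frac{\left(-45 + M\right) \left(18 + M\right)}{4}$ ($D{\left(M \right)} = \frac{\left(M + 18\right) \left(M - 45\right)}{4} = \frac{\left(18 + M\right) \left(-45 + M\right)}{4} = \frac{\left(-45 + M\right) \left(18 + M\right)}{4}$)
$U = 108$ ($U = - 9 \left(-1 - 1\right) 6 = - 9 \left(\left(-2\right) 6\right) = \left(-9\right) \left(-12\right) = 108$)
$l{\left(m,H \right)} = \frac{365}{2} - m$ ($l{\left(m,H \right)} = \left(- \frac{405}{2} - \frac{1485}{4} + \frac{55^{2}}{4}\right) - m = \left(- \frac{405}{2} - \frac{1485}{4} + \frac{1}{4} \cdot 3025\right) - m = \left(- \frac{405}{2} - \frac{1485}{4} + \frac{3025}{4}\right) - m = \frac{365}{2} - m$)
$- l{\left(S{\left(U \right)},A \right)} = - (\frac{365}{2} - 108^{2}) = - (\frac{365}{2} - 11664) = \left(-1\right) \left(- \frac{22963}{2}\right) = \frac{22963}{2}$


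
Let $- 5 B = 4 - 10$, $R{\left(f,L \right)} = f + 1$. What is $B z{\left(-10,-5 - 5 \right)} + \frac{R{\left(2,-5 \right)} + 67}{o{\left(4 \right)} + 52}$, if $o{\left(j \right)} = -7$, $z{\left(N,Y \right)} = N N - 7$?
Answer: $\frac{5092}{45} \approx 113.16$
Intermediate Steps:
$z{\left(N,Y \right)} = -7 + N^{2}$ ($z{\left(N,Y \right)} = N^{2} - 7 = -7 + N^{2}$)
$R{\left(f,L \right)} = 1 + f$
$B = \frac{6}{5}$ ($B = - \frac{4 - 10}{5} = \left(- \frac{1}{5}\right) \left(-6\right) = \frac{6}{5} \approx 1.2$)
$B z{\left(-10,-5 - 5 \right)} + \frac{R{\left(2,-5 \right)} + 67}{o{\left(4 \right)} + 52} = \frac{6 \left(-7 + \left(-10\right)^{2}\right)}{5} + \frac{\left(1 + 2\right) + 67}{-7 + 52} = \frac{6 \left(-7 + 100\right)}{5} + \frac{3 + 67}{45} = \frac{6}{5} \cdot 93 + 70 \cdot \frac{1}{45} = \frac{558}{5} + \frac{14}{9} = \frac{5092}{45}$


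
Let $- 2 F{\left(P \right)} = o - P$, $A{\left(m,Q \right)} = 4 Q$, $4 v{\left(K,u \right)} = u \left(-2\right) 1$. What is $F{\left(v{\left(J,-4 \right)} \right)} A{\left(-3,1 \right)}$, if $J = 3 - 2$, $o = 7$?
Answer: $-10$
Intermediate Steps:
$J = 1$ ($J = 3 - 2 = 1$)
$v{\left(K,u \right)} = - \frac{u}{2}$ ($v{\left(K,u \right)} = \frac{u \left(-2\right) 1}{4} = \frac{- 2 u 1}{4} = \frac{\left(-2\right) u}{4} = - \frac{u}{2}$)
$F{\left(P \right)} = - \frac{7}{2} + \frac{P}{2}$ ($F{\left(P \right)} = - \frac{7 - P}{2} = - \frac{7}{2} + \frac{P}{2}$)
$F{\left(v{\left(J,-4 \right)} \right)} A{\left(-3,1 \right)} = \left(- \frac{7}{2} + \frac{\left(- \frac{1}{2}\right) \left(-4\right)}{2}\right) 4 \cdot 1 = \left(- \frac{7}{2} + \frac{1}{2} \cdot 2\right) 4 = \left(- \frac{7}{2} + 1\right) 4 = \left(- \frac{5}{2}\right) 4 = -10$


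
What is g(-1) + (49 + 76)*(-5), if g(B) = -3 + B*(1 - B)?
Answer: -630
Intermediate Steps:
g(-1) + (49 + 76)*(-5) = (-3 - 1 - 1*(-1)²) + (49 + 76)*(-5) = (-3 - 1 - 1*1) + 125*(-5) = (-3 - 1 - 1) - 625 = -5 - 625 = -630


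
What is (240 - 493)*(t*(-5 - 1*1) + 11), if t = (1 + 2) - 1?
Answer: 253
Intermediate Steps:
t = 2 (t = 3 - 1 = 2)
(240 - 493)*(t*(-5 - 1*1) + 11) = (240 - 493)*(2*(-5 - 1*1) + 11) = -253*(2*(-5 - 1) + 11) = -253*(2*(-6) + 11) = -253*(-12 + 11) = -253*(-1) = 253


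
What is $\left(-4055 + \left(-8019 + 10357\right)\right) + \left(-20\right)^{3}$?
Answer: $-9717$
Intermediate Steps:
$\left(-4055 + \left(-8019 + 10357\right)\right) + \left(-20\right)^{3} = \left(-4055 + 2338\right) - 8000 = -1717 - 8000 = -9717$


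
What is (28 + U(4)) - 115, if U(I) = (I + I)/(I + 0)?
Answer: -85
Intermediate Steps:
U(I) = 2 (U(I) = (2*I)/I = 2)
(28 + U(4)) - 115 = (28 + 2) - 115 = 30 - 115 = -85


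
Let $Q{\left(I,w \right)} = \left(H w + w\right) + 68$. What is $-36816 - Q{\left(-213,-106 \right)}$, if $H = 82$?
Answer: $-28086$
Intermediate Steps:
$Q{\left(I,w \right)} = 68 + 83 w$ ($Q{\left(I,w \right)} = \left(82 w + w\right) + 68 = 83 w + 68 = 68 + 83 w$)
$-36816 - Q{\left(-213,-106 \right)} = -36816 - \left(68 + 83 \left(-106\right)\right) = -36816 - \left(68 - 8798\right) = -36816 - -8730 = -36816 + 8730 = -28086$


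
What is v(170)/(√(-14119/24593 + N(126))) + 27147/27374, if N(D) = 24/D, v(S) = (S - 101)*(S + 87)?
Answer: 27147/27374 - 17733*I*√102323283531/198127 ≈ 0.99171 - 28630.0*I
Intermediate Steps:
v(S) = (-101 + S)*(87 + S)
v(170)/(√(-14119/24593 + N(126))) + 27147/27374 = (-8787 + 170² - 14*170)/(√(-14119/24593 + 24/126)) + 27147/27374 = (-8787 + 28900 - 2380)/(√(-14119*1/24593 + 24*(1/126))) + 27147*(1/27374) = 17733/(√(-14119/24593 + 4/21)) + 27147/27374 = 17733/(√(-198127/516453)) + 27147/27374 = 17733/((I*√102323283531/516453)) + 27147/27374 = 17733*(-I*√102323283531/198127) + 27147/27374 = -17733*I*√102323283531/198127 + 27147/27374 = 27147/27374 - 17733*I*√102323283531/198127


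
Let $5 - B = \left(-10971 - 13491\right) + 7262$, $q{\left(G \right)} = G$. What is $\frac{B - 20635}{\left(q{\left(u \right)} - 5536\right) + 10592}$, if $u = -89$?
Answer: $- \frac{3430}{4967} \approx -0.69056$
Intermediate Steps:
$B = 17205$ ($B = 5 - \left(\left(-10971 - 13491\right) + 7262\right) = 5 - \left(-24462 + 7262\right) = 5 - -17200 = 5 + 17200 = 17205$)
$\frac{B - 20635}{\left(q{\left(u \right)} - 5536\right) + 10592} = \frac{17205 - 20635}{\left(-89 - 5536\right) + 10592} = - \frac{3430}{-5625 + 10592} = - \frac{3430}{4967}$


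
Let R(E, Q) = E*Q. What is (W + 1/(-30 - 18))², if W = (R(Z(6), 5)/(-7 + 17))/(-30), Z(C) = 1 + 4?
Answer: 25/2304 ≈ 0.010851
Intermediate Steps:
Z(C) = 5
W = -1/12 (W = ((5*5)/(-7 + 17))/(-30) = (25/10)*(-1/30) = (25*(⅒))*(-1/30) = (5/2)*(-1/30) = -1/12 ≈ -0.083333)
(W + 1/(-30 - 18))² = (-1/12 + 1/(-30 - 18))² = (-1/12 + 1/(-48))² = (-1/12 - 1/48)² = (-5/48)² = 25/2304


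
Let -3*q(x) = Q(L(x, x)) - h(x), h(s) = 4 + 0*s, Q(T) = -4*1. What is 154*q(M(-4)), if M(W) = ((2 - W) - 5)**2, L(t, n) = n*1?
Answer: 1232/3 ≈ 410.67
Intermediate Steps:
L(t, n) = n
Q(T) = -4
h(s) = 4 (h(s) = 4 + 0 = 4)
M(W) = (-3 - W)**2
q(x) = 8/3 (q(x) = -(-4 - 1*4)/3 = -(-4 - 4)/3 = -1/3*(-8) = 8/3)
154*q(M(-4)) = 154*(8/3) = 1232/3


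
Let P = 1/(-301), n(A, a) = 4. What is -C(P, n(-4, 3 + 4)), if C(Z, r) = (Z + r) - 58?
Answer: 16255/301 ≈ 54.003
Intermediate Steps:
P = -1/301 ≈ -0.0033223
C(Z, r) = -58 + Z + r
-C(P, n(-4, 3 + 4)) = -(-58 - 1/301 + 4) = -1*(-16255/301) = 16255/301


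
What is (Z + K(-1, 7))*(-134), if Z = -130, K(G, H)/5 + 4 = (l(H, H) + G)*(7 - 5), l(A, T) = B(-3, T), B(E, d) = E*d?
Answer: 49580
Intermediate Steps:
l(A, T) = -3*T
K(G, H) = -20 - 30*H + 10*G (K(G, H) = -20 + 5*((-3*H + G)*(7 - 5)) = -20 + 5*((G - 3*H)*2) = -20 + 5*(-6*H + 2*G) = -20 + (-30*H + 10*G) = -20 - 30*H + 10*G)
(Z + K(-1, 7))*(-134) = (-130 + (-20 - 30*7 + 10*(-1)))*(-134) = (-130 + (-20 - 210 - 10))*(-134) = (-130 - 240)*(-134) = -370*(-134) = 49580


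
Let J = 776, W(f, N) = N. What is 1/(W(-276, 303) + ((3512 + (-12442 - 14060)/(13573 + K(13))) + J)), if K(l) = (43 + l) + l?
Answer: 6821/31301960 ≈ 0.00021791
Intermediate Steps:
K(l) = 43 + 2*l
1/(W(-276, 303) + ((3512 + (-12442 - 14060)/(13573 + K(13))) + J)) = 1/(303 + ((3512 + (-12442 - 14060)/(13573 + (43 + 2*13))) + 776)) = 1/(303 + ((3512 - 26502/(13573 + (43 + 26))) + 776)) = 1/(303 + ((3512 - 26502/(13573 + 69)) + 776)) = 1/(303 + ((3512 - 26502/13642) + 776)) = 1/(303 + ((3512 - 26502*1/13642) + 776)) = 1/(303 + ((3512 - 13251/6821) + 776)) = 1/(303 + (23942101/6821 + 776)) = 1/(303 + 29235197/6821) = 1/(31301960/6821) = 6821/31301960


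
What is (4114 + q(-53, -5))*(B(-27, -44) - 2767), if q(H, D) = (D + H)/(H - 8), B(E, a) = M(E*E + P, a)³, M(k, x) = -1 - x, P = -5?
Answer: 19262660880/61 ≈ 3.1578e+8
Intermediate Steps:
B(E, a) = (-1 - a)³
q(H, D) = (D + H)/(-8 + H)
(4114 + q(-53, -5))*(B(-27, -44) - 2767) = (4114 + (-5 - 53)/(-8 - 53))*(-(1 - 44)³ - 2767) = (4114 - 58/(-61))*(-1*(-43)³ - 2767) = (4114 - 1/61*(-58))*(-1*(-79507) - 2767) = (4114 + 58/61)*(79507 - 2767) = (251012/61)*76740 = 19262660880/61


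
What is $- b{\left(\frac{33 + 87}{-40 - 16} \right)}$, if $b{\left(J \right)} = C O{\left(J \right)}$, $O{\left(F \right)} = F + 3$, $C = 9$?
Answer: $- \frac{54}{7} \approx -7.7143$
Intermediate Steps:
$O{\left(F \right)} = 3 + F$
$b{\left(J \right)} = 27 + 9 J$ ($b{\left(J \right)} = 9 \left(3 + J\right) = 27 + 9 J$)
$- b{\left(\frac{33 + 87}{-40 - 16} \right)} = - (27 + 9 \frac{33 + 87}{-40 - 16}) = - (27 + 9 \frac{120}{-56}) = - (27 + 9 \cdot 120 \left(- \frac{1}{56}\right)) = - (27 + 9 \left(- \frac{15}{7}\right)) = - (27 - \frac{135}{7}) = \left(-1\right) \frac{54}{7} = - \frac{54}{7}$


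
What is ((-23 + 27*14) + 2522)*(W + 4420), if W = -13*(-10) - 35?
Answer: 12989655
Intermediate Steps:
W = 95 (W = 130 - 35 = 95)
((-23 + 27*14) + 2522)*(W + 4420) = ((-23 + 27*14) + 2522)*(95 + 4420) = ((-23 + 378) + 2522)*4515 = (355 + 2522)*4515 = 2877*4515 = 12989655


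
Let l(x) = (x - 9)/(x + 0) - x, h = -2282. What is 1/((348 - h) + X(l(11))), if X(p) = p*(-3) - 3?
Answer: 11/29254 ≈ 0.00037602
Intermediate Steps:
l(x) = -x + (-9 + x)/x (l(x) = (-9 + x)/x - x = -x + (-9 + x)/x)
X(p) = -3 - 3*p (X(p) = -3*p - 3 = -3 - 3*p)
1/((348 - h) + X(l(11))) = 1/((348 - 1*(-2282)) + (-3 - 3*(1 - 1*11 - 9/11))) = 1/((348 + 2282) + (-3 - 3*(1 - 11 - 9*1/11))) = 1/(2630 + (-3 - 3*(1 - 11 - 9/11))) = 1/(2630 + (-3 - 3*(-119/11))) = 1/(2630 + (-3 + 357/11)) = 1/(2630 + 324/11) = 1/(29254/11) = 11/29254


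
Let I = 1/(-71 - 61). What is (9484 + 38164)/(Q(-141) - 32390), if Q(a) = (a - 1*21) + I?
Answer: -6289536/4296865 ≈ -1.4637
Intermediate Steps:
I = -1/132 (I = 1/(-132) = -1/132 ≈ -0.0075758)
Q(a) = -2773/132 + a (Q(a) = (a - 1*21) - 1/132 = (a - 21) - 1/132 = (-21 + a) - 1/132 = -2773/132 + a)
(9484 + 38164)/(Q(-141) - 32390) = (9484 + 38164)/((-2773/132 - 141) - 32390) = 47648/(-21385/132 - 32390) = 47648/(-4296865/132) = 47648*(-132/4296865) = -6289536/4296865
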